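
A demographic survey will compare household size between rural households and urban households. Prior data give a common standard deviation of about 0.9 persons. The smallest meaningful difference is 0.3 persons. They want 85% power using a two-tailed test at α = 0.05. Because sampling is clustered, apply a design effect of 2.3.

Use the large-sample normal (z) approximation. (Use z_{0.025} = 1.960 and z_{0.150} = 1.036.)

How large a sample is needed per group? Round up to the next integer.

n = (z_{α/2} + z_β)² · (σ₁² + σ₂²) / δ²
  = (1.960 + 1.036)² · (2·0.9² = 1.62) / 0.3²
  = 8.9760 · 1.62 / 0.09
  = 161.57
Design effect: 2.3 × 161.57 = 371.61.
Round up → n = 372 per group.

n = 372 per group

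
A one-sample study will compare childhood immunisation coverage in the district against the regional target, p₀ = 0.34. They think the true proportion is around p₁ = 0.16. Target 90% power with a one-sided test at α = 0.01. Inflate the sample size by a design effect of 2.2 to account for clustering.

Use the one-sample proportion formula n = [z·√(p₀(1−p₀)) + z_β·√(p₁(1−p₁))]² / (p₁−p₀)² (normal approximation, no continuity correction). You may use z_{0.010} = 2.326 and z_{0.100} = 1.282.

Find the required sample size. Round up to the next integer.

n = 168

n = [z_α·√(p₀q₀) + z_β·√(p₁q₁)]² / (p₁ − p₀)²
  = [2.326·√(0.34·0.66) + 1.282·√(0.16·0.84)]² / (-0.18)²
  = [2.326·0.4737 + 1.282·0.3666]² / 0.0324
  = [1.5718]² / 0.0324
  = 76.26
Design effect: 2.2 × 76.26 = 167.76.
Round up → n = 168.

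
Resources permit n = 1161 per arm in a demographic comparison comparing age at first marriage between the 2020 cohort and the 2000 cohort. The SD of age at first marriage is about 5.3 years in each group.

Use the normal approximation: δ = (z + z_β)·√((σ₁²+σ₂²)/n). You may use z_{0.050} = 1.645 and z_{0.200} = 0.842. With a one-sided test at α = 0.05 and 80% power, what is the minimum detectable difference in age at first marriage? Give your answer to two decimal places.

Minimum detectable difference ≈ 0.55 years

δ = (z_α + z_β) · √((σ₁²+σ₂²)/n)
  = (1.645 + 0.842) · √(56.18/1161)
  = 2.487 · √0.04839
  = 2.487 · 0.2200
  = 0.5471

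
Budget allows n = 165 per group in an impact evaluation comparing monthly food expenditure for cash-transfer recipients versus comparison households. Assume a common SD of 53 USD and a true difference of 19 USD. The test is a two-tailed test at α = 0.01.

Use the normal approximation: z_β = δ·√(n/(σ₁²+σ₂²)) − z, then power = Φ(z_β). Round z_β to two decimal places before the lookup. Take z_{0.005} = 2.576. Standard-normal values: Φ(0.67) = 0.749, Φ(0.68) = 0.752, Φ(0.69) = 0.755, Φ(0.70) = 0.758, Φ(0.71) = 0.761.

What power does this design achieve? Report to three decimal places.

Power ≈ 0.752

z_β = δ·√(n/(σ₁²+σ₂²)) − z_{α/2}
    = 19 · √(165/5618) − 2.576
    = 19 · 0.17138 − 2.576
    = 3.2562 − 2.576 = 0.6802 → 0.68
Power = Φ(0.68) = 0.752.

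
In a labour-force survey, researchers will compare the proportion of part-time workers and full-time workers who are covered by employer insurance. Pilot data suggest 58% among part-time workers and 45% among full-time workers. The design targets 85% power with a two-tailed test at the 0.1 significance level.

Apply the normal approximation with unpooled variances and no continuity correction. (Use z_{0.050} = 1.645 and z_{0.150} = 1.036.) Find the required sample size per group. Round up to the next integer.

n = (z_{α/2} + z_β)² · [p₁(1−p₁) + p₂(1−p₂)] / (p₁ − p₂)²
  = (1.645 + 1.036)² · (0.58·0.42 + 0.45·0.55) / (0.13)²
  = (2.681)² · (0.2436 + 0.2475) / 0.0169
  = 7.1878 · 0.4911 / 0.0169
  = 208.87
Round up → n = 209 per group.

n = 209 per group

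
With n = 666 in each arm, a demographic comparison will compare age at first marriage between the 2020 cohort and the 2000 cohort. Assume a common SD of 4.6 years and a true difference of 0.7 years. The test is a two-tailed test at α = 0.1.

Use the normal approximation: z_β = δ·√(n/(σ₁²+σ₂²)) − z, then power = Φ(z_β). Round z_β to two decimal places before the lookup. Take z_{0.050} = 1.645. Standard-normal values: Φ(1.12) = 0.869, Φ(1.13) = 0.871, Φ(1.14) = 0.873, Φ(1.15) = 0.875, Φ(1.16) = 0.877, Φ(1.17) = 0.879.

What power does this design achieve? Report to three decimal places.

Power ≈ 0.871

z_β = δ·√(n/(σ₁²+σ₂²)) − z_{α/2}
    = 0.7 · √(666/42.32) − 1.645
    = 0.7 · 3.96702 − 1.645
    = 2.7769 − 1.645 = 1.1319 → 1.13
Power = Φ(1.13) = 0.871.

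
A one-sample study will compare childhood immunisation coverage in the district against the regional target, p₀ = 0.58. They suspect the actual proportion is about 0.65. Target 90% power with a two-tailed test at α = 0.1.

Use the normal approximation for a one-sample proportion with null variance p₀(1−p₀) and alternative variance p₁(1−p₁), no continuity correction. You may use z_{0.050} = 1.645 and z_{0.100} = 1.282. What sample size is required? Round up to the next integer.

n = 414

n = [z_{α/2}·√(p₀q₀) + z_β·√(p₁q₁)]² / (p₁ − p₀)²
  = [1.645·√(0.58·0.42) + 1.282·√(0.65·0.35)]² / (0.07)²
  = [1.645·0.4936 + 1.282·0.4770]² / 0.0049
  = [1.4234]² / 0.0049
  = 413.47
Round up → n = 414.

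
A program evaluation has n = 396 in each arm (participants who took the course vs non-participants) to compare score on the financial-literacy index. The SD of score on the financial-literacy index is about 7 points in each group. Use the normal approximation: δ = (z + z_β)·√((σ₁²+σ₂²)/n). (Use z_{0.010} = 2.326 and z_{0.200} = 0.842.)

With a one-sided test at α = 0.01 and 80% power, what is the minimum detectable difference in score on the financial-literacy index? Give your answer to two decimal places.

Minimum detectable difference ≈ 1.58 points

δ = (z_α + z_β) · √((σ₁²+σ₂²)/n)
  = (2.326 + 0.842) · √(98/396)
  = 3.168 · √0.24747
  = 3.168 · 0.4975
  = 1.5760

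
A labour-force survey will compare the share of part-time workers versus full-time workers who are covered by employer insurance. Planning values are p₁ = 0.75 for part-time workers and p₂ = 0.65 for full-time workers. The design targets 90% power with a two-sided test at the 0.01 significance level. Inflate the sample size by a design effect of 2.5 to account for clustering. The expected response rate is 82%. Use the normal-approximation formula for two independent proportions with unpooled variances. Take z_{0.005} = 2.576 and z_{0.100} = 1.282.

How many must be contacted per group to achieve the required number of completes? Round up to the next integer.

n = (z_{α/2} + z_β)² · [p₁(1−p₁) + p₂(1−p₂)] / (p₁ − p₂)²
  = (2.576 + 1.282)² · (0.75·0.25 + 0.65·0.35) / (0.10)²
  = (3.858)² · (0.1875 + 0.2275) / 0.0100
  = 14.8842 · 0.4150 / 0.0100
  = 617.69
Design effect: 2.5 × 617.69 = 1544.23.
Adjust for 82% response: 1544.23 / 0.82 = 1883.21.
Round up → n = 1884 per group.

n = 1884 per group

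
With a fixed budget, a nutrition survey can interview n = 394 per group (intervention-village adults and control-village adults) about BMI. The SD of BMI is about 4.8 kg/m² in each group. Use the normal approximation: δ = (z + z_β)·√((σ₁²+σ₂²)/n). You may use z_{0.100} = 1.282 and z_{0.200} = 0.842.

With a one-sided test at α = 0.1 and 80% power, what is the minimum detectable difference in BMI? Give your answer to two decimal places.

Minimum detectable difference ≈ 0.73 kg/m²

δ = (z_α + z_β) · √((σ₁²+σ₂²)/n)
  = (1.282 + 0.842) · √(46.08/394)
  = 2.124 · √0.11695
  = 2.124 · 0.3420
  = 0.7264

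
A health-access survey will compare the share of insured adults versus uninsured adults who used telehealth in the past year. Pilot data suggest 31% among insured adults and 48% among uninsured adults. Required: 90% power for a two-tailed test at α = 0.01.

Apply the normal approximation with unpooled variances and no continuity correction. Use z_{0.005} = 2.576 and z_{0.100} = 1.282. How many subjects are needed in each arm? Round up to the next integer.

n = (z_{α/2} + z_β)² · [p₁(1−p₁) + p₂(1−p₂)] / (p₁ − p₂)²
  = (2.576 + 1.282)² · (0.31·0.69 + 0.48·0.52) / (-0.17)²
  = (3.858)² · (0.2139 + 0.2496) / 0.0289
  = 14.8842 · 0.4635 / 0.0289
  = 238.71
Round up → n = 239 per group.

n = 239 per group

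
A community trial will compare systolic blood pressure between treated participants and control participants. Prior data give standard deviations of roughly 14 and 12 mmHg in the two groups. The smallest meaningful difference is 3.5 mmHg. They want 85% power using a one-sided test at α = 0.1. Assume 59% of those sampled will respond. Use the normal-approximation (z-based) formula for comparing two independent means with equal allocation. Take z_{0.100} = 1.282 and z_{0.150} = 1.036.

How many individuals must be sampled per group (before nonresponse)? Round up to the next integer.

n = (z_α + z_β)² · (σ₁² + σ₂²) / δ²
  = (1.282 + 1.036)² · (14² + 12² = 340) / 3.5²
  = 5.3731 · 340 / 12.25
  = 149.13
Adjust for 59% response: 149.13 / 0.59 = 252.77.
Round up → n = 253 per group.

n = 253 per group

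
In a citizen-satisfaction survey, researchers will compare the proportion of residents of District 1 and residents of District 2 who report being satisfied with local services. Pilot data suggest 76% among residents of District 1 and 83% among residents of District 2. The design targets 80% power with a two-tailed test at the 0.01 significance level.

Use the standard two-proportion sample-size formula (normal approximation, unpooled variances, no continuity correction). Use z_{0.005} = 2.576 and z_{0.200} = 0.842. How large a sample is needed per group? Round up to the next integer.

n = 772 per group

n = (z_{α/2} + z_β)² · [p₁(1−p₁) + p₂(1−p₂)] / (p₁ − p₂)²
  = (2.576 + 0.842)² · (0.76·0.24 + 0.83·0.17) / (-0.07)²
  = (3.418)² · (0.1824 + 0.1411) / 0.0049
  = 11.6827 · 0.3235 / 0.0049
  = 771.30
Round up → n = 772 per group.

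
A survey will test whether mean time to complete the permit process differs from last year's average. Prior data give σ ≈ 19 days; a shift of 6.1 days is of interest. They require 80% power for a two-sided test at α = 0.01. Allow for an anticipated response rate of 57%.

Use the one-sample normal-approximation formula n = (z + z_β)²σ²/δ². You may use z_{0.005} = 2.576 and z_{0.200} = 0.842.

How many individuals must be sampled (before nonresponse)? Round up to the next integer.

n = (z_{α/2} + z_β)² · σ² / δ²
  = (2.576 + 0.842)² · 19² / 6.1²
  = 11.6827 · 361 / 37.21
  = 113.34
Adjust for 57% response: 113.34 / 0.57 = 198.85.
Round up → n = 199.

n = 199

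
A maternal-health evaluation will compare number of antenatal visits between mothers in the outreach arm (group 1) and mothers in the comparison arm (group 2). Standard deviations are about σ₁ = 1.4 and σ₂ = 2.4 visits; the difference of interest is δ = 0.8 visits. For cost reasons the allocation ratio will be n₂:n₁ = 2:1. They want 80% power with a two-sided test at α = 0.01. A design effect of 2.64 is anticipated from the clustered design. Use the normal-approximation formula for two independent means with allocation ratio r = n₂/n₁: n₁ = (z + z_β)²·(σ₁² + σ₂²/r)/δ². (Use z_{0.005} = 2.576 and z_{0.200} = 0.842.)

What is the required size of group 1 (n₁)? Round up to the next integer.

n₁ = 234

n₁ = (z_{α/2} + z_β)² · (σ₁² + σ₂²/r) / δ²
   = (2.576 + 0.842)² · (1.4² + 2.4²/2) / 0.8²
   = 11.6827 · (1.96 + 2.88) / 0.64
   = 11.6827 · 4.84 / 0.64
   = 88.35
Design effect: 2.64 × 88.35 = 233.25.
Round up → n₁ = 234; n₂ = r·n₁ = 2 × 234 = 468.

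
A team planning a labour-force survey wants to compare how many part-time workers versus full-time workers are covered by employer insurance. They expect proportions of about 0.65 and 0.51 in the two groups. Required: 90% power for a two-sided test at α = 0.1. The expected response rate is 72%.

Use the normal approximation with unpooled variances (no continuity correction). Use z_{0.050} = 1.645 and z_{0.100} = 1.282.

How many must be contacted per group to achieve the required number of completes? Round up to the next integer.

n = 290 per group

n = (z_{α/2} + z_β)² · [p₁(1−p₁) + p₂(1−p₂)] / (p₁ − p₂)²
  = (1.645 + 1.282)² · (0.65·0.35 + 0.51·0.49) / (0.14)²
  = (2.927)² · (0.2275 + 0.2499) / 0.0196
  = 8.5673 · 0.4774 / 0.0196
  = 208.68
Adjust for 72% response: 208.68 / 0.72 = 289.83.
Round up → n = 290 per group.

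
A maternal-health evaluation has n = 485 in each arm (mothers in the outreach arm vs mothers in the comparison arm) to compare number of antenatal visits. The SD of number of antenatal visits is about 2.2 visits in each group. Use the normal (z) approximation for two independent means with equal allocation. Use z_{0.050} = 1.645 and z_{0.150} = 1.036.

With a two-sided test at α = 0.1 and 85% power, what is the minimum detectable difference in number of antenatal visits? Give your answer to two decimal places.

Minimum detectable difference ≈ 0.38 visits

δ = (z_{α/2} + z_β) · √((σ₁²+σ₂²)/n)
  = (1.645 + 1.036) · √(9.68/485)
  = 2.681 · √0.01996
  = 2.681 · 0.1413
  = 0.3788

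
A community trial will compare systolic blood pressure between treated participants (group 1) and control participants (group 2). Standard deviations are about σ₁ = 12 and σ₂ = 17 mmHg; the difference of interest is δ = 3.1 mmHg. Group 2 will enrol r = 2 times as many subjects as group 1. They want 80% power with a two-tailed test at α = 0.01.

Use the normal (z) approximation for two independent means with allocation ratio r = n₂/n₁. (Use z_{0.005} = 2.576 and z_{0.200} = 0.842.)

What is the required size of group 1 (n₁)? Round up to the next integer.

n₁ = 351

n₁ = (z_{α/2} + z_β)² · (σ₁² + σ₂²/r) / δ²
   = (2.576 + 0.842)² · (12² + 17²/2) / 3.1²
   = 11.6827 · (144 + 144.5) / 9.61
   = 11.6827 · 288.5 / 9.61
   = 350.72
Round up → n₁ = 351; n₂ = r·n₁ = 2 × 351 = 702.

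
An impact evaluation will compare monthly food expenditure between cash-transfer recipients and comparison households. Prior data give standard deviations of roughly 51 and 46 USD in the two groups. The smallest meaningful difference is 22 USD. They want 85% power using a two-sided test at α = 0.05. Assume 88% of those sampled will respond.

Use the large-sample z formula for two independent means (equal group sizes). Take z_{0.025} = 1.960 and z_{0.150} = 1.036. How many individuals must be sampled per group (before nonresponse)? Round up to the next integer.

n = 100 per group

n = (z_{α/2} + z_β)² · (σ₁² + σ₂²) / δ²
  = (1.960 + 1.036)² · (51² + 46² = 4717) / 22²
  = 8.9760 · 4717 / 484
  = 87.48
Adjust for 88% response: 87.48 / 0.88 = 99.41.
Round up → n = 100 per group.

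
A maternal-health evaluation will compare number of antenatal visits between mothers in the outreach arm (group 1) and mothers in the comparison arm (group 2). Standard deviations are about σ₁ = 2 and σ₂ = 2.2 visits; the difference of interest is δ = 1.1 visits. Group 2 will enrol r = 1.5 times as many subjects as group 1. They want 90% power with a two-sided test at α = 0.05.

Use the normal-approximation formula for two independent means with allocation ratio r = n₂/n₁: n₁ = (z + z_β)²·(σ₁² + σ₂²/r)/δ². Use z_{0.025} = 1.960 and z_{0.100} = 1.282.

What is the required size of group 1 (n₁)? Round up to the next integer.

n₁ = 63

n₁ = (z_{α/2} + z_β)² · (σ₁² + σ₂²/r) / δ²
   = (1.960 + 1.282)² · (2² + 2.2²/1.5) / 1.1²
   = 10.5106 · (4 + 3.2267) / 1.21
   = 10.5106 · 7.2267 / 1.21
   = 62.77
Round up → n₁ = 63; n₂ = r·n₁ = 1.5 × 63 = 95.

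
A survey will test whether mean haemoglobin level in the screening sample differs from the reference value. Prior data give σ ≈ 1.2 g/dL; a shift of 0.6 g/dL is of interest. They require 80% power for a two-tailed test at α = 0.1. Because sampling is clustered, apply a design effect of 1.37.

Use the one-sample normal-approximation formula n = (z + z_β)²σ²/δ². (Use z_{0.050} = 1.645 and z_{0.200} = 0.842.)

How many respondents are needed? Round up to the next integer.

n = 34

n = (z_{α/2} + z_β)² · σ² / δ²
  = (1.645 + 0.842)² · 1.2² / 0.6²
  = 6.1852 · 1.44 / 0.36
  = 24.74
Design effect: 1.37 × 24.74 = 33.89.
Round up → n = 34.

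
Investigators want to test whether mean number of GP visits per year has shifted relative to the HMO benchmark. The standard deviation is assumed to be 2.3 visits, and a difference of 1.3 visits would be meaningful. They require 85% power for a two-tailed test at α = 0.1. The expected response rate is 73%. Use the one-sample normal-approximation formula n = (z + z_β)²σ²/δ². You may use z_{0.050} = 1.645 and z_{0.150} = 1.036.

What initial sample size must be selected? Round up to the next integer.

n = (z_{α/2} + z_β)² · σ² / δ²
  = (1.645 + 1.036)² · 2.3² / 1.3²
  = 7.1878 · 5.29 / 1.69
  = 22.50
Adjust for 73% response: 22.50 / 0.73 = 30.82.
Round up → n = 31.

n = 31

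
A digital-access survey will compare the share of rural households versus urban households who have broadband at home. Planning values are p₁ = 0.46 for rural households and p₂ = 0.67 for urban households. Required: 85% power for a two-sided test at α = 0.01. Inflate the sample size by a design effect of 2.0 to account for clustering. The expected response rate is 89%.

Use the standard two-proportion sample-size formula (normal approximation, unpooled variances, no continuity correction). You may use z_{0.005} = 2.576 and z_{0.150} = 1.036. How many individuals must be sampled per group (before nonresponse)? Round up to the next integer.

n = 313 per group

n = (z_{α/2} + z_β)² · [p₁(1−p₁) + p₂(1−p₂)] / (p₁ − p₂)²
  = (2.576 + 1.036)² · (0.46·0.54 + 0.67·0.33) / (-0.21)²
  = (3.612)² · (0.2484 + 0.2211) / 0.0441
  = 13.0465 · 0.4695 / 0.0441
  = 138.90
Design effect: 2.0 × 138.90 = 277.79.
Adjust for 89% response: 277.79 / 0.89 = 312.13.
Round up → n = 313 per group.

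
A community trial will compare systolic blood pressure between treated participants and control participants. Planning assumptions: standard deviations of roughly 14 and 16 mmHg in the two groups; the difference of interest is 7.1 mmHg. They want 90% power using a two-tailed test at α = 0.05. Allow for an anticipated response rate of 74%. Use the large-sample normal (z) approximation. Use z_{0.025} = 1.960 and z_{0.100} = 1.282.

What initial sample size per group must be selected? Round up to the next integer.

n = 128 per group

n = (z_{α/2} + z_β)² · (σ₁² + σ₂²) / δ²
  = (1.960 + 1.282)² · (14² + 16² = 452) / 7.1²
  = 10.5106 · 452 / 50.41
  = 94.24
Adjust for 74% response: 94.24 / 0.74 = 127.36.
Round up → n = 128 per group.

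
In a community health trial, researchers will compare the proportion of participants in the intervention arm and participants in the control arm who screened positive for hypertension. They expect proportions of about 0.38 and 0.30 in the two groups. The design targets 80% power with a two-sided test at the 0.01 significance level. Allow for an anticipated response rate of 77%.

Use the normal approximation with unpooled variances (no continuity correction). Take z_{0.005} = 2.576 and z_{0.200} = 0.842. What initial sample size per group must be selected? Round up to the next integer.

n = 1057 per group

n = (z_{α/2} + z_β)² · [p₁(1−p₁) + p₂(1−p₂)] / (p₁ − p₂)²
  = (2.576 + 0.842)² · (0.38·0.62 + 0.30·0.70) / (0.08)²
  = (3.418)² · (0.2356 + 0.2100) / 0.0064
  = 11.6827 · 0.4456 / 0.0064
  = 813.41
Adjust for 77% response: 813.41 / 0.77 = 1056.38.
Round up → n = 1057 per group.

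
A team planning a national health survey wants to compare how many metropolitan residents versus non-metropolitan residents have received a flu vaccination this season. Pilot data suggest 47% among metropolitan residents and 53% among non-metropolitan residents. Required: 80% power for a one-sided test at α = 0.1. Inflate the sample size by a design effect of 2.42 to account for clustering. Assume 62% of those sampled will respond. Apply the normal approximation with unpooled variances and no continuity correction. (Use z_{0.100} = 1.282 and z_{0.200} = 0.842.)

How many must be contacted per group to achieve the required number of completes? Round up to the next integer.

n = 2437 per group

n = (z_α + z_β)² · [p₁(1−p₁) + p₂(1−p₂)] / (p₁ − p₂)²
  = (1.282 + 0.842)² · (0.47·0.53 + 0.53·0.47) / (-0.06)²
  = (2.124)² · (0.2491 + 0.2491) / 0.0036
  = 4.5114 · 0.4982 / 0.0036
  = 624.32
Design effect: 2.42 × 624.32 = 1510.86.
Adjust for 62% response: 1510.86 / 0.62 = 2436.88.
Round up → n = 2437 per group.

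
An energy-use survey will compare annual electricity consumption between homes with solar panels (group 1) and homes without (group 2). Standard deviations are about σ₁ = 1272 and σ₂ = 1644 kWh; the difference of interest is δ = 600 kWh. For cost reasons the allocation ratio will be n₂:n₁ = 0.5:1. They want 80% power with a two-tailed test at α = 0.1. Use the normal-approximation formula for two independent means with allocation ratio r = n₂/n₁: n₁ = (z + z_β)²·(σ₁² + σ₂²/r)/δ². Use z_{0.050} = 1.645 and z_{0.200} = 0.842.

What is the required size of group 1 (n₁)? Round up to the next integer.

n₁ = 121

n₁ = (z_{α/2} + z_β)² · (σ₁² + σ₂²/r) / δ²
   = (1.645 + 0.842)² · (1272² + 1644²/0.5) / 600²
   = 6.1852 · (1617984 + 5405472) / 360000
   = 6.1852 · 7023456 / 360000
   = 120.67
Round up → n₁ = 121; n₂ = r·n₁ = 0.5 × 121 = 61.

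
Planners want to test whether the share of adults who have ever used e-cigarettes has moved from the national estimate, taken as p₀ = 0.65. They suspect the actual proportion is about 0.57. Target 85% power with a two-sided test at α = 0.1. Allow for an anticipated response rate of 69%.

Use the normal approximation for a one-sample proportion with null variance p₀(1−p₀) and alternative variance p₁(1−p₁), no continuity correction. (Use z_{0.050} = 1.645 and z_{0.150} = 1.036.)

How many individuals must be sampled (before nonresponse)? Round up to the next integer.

n = [z_{α/2}·√(p₀q₀) + z_β·√(p₁q₁)]² / (p₁ − p₀)²
  = [1.645·√(0.65·0.35) + 1.036·√(0.57·0.43)]² / (-0.08)²
  = [1.645·0.4770 + 1.036·0.4951]² / 0.0064
  = [1.2975]² / 0.0064
  = 263.05
Adjust for 69% response: 263.05 / 0.69 = 381.24.
Round up → n = 382.

n = 382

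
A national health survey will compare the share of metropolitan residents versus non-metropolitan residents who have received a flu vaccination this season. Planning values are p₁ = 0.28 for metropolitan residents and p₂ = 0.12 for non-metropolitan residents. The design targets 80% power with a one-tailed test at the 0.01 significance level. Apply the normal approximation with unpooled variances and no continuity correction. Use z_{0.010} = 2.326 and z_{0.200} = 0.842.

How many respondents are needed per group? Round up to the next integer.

n = (z_α + z_β)² · [p₁(1−p₁) + p₂(1−p₂)] / (p₁ − p₂)²
  = (2.326 + 0.842)² · (0.28·0.72 + 0.12·0.88) / (0.16)²
  = (3.168)² · (0.2016 + 0.1056) / 0.0256
  = 10.0362 · 0.3072 / 0.0256
  = 120.43
Round up → n = 121 per group.

n = 121 per group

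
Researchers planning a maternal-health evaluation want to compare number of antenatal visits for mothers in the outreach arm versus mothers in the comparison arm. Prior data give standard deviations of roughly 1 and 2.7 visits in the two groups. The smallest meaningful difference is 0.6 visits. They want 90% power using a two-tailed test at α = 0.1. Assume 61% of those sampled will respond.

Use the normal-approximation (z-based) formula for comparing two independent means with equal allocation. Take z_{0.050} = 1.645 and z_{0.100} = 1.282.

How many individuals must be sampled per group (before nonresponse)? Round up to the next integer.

n = (z_{α/2} + z_β)² · (σ₁² + σ₂²) / δ²
  = (1.645 + 1.282)² · (1² + 2.7² = 8.29) / 0.6²
  = 8.5673 · 8.29 / 0.36
  = 197.29
Adjust for 61% response: 197.29 / 0.61 = 323.42.
Round up → n = 324 per group.

n = 324 per group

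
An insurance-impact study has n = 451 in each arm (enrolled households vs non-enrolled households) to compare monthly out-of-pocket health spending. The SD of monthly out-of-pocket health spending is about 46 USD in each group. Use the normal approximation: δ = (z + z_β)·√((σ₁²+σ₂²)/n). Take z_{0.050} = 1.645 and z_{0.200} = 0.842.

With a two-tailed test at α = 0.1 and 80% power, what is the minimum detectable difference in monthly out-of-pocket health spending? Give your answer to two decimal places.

Minimum detectable difference ≈ 7.62 USD

δ = (z_{α/2} + z_β) · √((σ₁²+σ₂²)/n)
  = (1.645 + 0.842) · √(4232/451)
  = 2.487 · √9.3836
  = 2.487 · 3.0633
  = 7.6183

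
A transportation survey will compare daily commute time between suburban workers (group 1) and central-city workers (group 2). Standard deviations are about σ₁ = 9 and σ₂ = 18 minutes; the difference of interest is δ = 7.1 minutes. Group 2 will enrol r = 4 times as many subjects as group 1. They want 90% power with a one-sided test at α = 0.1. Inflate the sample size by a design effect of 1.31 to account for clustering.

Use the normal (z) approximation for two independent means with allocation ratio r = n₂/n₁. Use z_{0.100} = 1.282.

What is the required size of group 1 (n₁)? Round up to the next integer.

n₁ = (z_α + z_β)² · (σ₁² + σ₂²/r) / δ²
   = (1.282 + 1.282)² · (9² + 18²/4) / 7.1²
   = 6.5741 · (81 + 81) / 50.41
   = 6.5741 · 162 / 50.41
   = 21.13
Design effect: 1.31 × 21.13 = 27.68.
Round up → n₁ = 28; n₂ = r·n₁ = 4 × 28 = 112.

n₁ = 28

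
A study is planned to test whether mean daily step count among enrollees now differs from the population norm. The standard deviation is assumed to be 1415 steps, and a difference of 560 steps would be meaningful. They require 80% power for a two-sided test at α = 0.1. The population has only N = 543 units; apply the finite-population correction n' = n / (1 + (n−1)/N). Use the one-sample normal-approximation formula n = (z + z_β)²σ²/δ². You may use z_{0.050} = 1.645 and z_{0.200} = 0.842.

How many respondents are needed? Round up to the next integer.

n = (z_{α/2} + z_β)² · σ² / δ²
  = (1.645 + 0.842)² · 1415² / 560²
  = 6.1852 · 2002225 / 313600
  = 39.49
Finite-population correction (N = 543): 39.49 / (1 + (39.49 − 1)/543) = 36.88.
Round up → n = 37.

n = 37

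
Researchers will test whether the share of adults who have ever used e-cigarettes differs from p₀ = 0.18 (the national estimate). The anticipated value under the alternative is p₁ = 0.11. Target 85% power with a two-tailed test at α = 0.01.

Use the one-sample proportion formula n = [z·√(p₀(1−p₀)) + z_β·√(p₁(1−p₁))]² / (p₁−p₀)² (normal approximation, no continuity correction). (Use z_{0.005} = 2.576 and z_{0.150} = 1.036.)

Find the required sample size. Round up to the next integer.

n = [z_{α/2}·√(p₀q₀) + z_β·√(p₁q₁)]² / (p₁ − p₀)²
  = [2.576·√(0.18·0.82) + 1.036·√(0.11·0.89)]² / (-0.07)²
  = [2.576·0.3842 + 1.036·0.3129]² / 0.0049
  = [1.3138]² / 0.0049
  = 352.27
Round up → n = 353.

n = 353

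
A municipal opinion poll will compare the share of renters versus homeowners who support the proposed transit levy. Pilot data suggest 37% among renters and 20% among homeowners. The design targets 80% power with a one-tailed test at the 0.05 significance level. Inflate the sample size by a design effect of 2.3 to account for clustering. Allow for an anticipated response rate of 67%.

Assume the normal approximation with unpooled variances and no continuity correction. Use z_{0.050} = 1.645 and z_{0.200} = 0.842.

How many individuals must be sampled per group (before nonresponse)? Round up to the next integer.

n = (z_α + z_β)² · [p₁(1−p₁) + p₂(1−p₂)] / (p₁ − p₂)²
  = (1.645 + 0.842)² · (0.37·0.63 + 0.20·0.80) / (0.17)²
  = (2.487)² · (0.2331 + 0.1600) / 0.0289
  = 6.1852 · 0.3931 / 0.0289
  = 84.13
Design effect: 2.3 × 84.13 = 193.50.
Adjust for 67% response: 193.50 / 0.67 = 288.81.
Round up → n = 289 per group.

n = 289 per group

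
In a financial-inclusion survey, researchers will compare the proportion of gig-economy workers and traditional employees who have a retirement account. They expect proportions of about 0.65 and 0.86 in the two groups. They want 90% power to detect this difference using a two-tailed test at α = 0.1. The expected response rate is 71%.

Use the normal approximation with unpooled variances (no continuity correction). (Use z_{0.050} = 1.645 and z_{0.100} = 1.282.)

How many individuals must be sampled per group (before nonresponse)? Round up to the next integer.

n = (z_{α/2} + z_β)² · [p₁(1−p₁) + p₂(1−p₂)] / (p₁ − p₂)²
  = (1.645 + 1.282)² · (0.65·0.35 + 0.86·0.14) / (-0.21)²
  = (2.927)² · (0.2275 + 0.1204) / 0.0441
  = 8.5673 · 0.3479 / 0.0441
  = 67.59
Adjust for 71% response: 67.59 / 0.71 = 95.19.
Round up → n = 96 per group.

n = 96 per group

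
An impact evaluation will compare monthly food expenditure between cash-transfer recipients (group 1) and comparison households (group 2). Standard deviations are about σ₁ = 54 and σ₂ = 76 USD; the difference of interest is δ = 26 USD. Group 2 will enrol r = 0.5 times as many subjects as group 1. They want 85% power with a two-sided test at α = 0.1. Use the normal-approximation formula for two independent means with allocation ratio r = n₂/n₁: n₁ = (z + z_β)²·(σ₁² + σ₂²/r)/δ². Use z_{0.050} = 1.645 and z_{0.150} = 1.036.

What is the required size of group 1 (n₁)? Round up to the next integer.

n₁ = 154

n₁ = (z_{α/2} + z_β)² · (σ₁² + σ₂²/r) / δ²
   = (1.645 + 1.036)² · (54² + 76²/0.5) / 26²
   = 7.1878 · (2916 + 11552) / 676
   = 7.1878 · 14468 / 676
   = 153.84
Round up → n₁ = 154; n₂ = r·n₁ = 0.5 × 154 = 77.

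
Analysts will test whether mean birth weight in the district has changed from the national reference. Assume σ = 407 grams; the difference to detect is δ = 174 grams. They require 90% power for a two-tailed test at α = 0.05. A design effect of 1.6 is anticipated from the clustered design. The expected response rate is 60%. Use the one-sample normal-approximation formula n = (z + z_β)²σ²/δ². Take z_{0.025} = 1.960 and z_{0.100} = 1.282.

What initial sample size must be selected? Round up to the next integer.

n = 154

n = (z_{α/2} + z_β)² · σ² / δ²
  = (1.960 + 1.282)² · 407² / 174²
  = 10.5106 · 165649 / 30276
  = 57.51
Design effect: 1.6 × 57.51 = 92.01.
Adjust for 60% response: 92.01 / 0.60 = 153.35.
Round up → n = 154.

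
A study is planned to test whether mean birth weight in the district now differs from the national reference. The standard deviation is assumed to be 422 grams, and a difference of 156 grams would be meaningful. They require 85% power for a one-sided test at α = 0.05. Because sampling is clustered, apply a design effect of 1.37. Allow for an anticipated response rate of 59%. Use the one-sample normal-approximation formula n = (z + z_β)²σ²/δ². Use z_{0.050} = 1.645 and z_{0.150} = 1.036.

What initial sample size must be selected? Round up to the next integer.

n = 123

n = (z_α + z_β)² · σ² / δ²
  = (1.645 + 1.036)² · 422² / 156²
  = 7.1878 · 178084 / 24336
  = 52.60
Design effect: 1.37 × 52.60 = 72.06.
Adjust for 59% response: 72.06 / 0.59 = 122.13.
Round up → n = 123.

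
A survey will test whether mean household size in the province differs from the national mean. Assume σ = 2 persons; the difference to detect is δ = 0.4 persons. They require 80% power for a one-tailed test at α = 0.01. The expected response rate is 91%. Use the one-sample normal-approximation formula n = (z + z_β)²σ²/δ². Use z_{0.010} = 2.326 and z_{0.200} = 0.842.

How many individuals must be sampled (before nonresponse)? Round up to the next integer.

n = (z_α + z_β)² · σ² / δ²
  = (2.326 + 0.842)² · 2² / 0.4²
  = 10.0362 · 4 / 0.16
  = 250.91
Adjust for 91% response: 250.91 / 0.91 = 275.72.
Round up → n = 276.

n = 276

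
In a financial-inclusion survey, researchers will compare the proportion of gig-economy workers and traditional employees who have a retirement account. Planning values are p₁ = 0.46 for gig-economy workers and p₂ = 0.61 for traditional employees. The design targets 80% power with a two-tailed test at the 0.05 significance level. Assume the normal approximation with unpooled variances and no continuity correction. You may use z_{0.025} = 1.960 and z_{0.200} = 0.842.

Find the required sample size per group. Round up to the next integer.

n = (z_{α/2} + z_β)² · [p₁(1−p₁) + p₂(1−p₂)] / (p₁ − p₂)²
  = (1.960 + 0.842)² · (0.46·0.54 + 0.61·0.39) / (-0.15)²
  = (2.802)² · (0.2484 + 0.2379) / 0.0225
  = 7.8512 · 0.4863 / 0.0225
  = 169.69
Round up → n = 170 per group.

n = 170 per group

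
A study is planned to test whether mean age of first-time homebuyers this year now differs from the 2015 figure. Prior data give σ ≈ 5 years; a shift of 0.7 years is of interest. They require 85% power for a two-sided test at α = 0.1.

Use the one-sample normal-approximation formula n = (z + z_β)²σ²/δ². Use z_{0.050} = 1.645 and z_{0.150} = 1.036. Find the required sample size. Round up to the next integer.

n = 367

n = (z_{α/2} + z_β)² · σ² / δ²
  = (1.645 + 1.036)² · 5² / 0.7²
  = 7.1878 · 25 / 0.49
  = 366.72
Round up → n = 367.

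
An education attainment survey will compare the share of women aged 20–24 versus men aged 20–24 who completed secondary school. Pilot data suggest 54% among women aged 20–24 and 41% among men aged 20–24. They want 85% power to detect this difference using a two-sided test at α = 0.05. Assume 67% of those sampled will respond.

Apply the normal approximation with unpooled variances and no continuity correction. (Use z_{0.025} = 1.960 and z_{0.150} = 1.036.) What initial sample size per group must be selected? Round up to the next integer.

n = 389 per group

n = (z_{α/2} + z_β)² · [p₁(1−p₁) + p₂(1−p₂)] / (p₁ − p₂)²
  = (1.960 + 1.036)² · (0.54·0.46 + 0.41·0.59) / (0.13)²
  = (2.996)² · (0.2484 + 0.2419) / 0.0169
  = 8.9760 · 0.4903 / 0.0169
  = 260.41
Adjust for 67% response: 260.41 / 0.67 = 388.67.
Round up → n = 389 per group.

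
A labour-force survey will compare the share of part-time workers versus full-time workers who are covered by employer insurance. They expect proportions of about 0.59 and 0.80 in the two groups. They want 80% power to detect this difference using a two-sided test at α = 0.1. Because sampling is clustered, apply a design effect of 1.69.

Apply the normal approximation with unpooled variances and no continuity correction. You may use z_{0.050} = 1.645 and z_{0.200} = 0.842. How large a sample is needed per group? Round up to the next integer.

n = 96 per group

n = (z_{α/2} + z_β)² · [p₁(1−p₁) + p₂(1−p₂)] / (p₁ − p₂)²
  = (1.645 + 0.842)² · (0.59·0.41 + 0.80·0.20) / (-0.21)²
  = (2.487)² · (0.2419 + 0.1600) / 0.0441
  = 6.1852 · 0.4019 / 0.0441
  = 56.37
Design effect: 1.69 × 56.37 = 95.26.
Round up → n = 96 per group.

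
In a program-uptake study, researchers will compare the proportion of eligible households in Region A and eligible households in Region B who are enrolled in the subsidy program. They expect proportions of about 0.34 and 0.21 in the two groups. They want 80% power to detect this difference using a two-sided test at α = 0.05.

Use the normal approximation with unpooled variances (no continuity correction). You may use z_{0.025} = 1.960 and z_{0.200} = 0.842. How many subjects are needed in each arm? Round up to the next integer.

n = (z_{α/2} + z_β)² · [p₁(1−p₁) + p₂(1−p₂)] / (p₁ − p₂)²
  = (1.960 + 0.842)² · (0.34·0.66 + 0.21·0.79) / (0.13)²
  = (2.802)² · (0.2244 + 0.1659) / 0.0169
  = 7.8512 · 0.3903 / 0.0169
  = 181.32
Round up → n = 182 per group.

n = 182 per group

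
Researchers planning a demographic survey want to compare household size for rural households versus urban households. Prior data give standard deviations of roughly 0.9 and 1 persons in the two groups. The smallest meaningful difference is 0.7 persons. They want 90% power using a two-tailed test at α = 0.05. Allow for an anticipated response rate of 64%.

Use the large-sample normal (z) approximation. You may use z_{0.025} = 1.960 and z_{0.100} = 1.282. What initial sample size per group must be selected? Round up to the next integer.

n = 61 per group

n = (z_{α/2} + z_β)² · (σ₁² + σ₂²) / δ²
  = (1.960 + 1.282)² · (0.9² + 1² = 1.81) / 0.7²
  = 10.5106 · 1.81 / 0.49
  = 38.82
Adjust for 64% response: 38.82 / 0.64 = 60.66.
Round up → n = 61 per group.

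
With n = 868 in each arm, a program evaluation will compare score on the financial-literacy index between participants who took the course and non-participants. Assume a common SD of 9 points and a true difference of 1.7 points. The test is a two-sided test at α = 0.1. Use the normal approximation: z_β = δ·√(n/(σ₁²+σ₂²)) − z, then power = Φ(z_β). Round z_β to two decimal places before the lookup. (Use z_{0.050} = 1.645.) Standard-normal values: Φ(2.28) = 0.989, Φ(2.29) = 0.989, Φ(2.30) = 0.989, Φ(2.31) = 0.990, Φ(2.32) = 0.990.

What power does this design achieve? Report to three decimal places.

z_β = δ·√(n/(σ₁²+σ₂²)) − z_{α/2}
    = 1.7 · √(868/162) − 1.645
    = 1.7 · 2.31474 − 1.645
    = 3.9351 − 1.645 = 2.2901 → 2.29
Power = Φ(2.29) = 0.989.

Power ≈ 0.989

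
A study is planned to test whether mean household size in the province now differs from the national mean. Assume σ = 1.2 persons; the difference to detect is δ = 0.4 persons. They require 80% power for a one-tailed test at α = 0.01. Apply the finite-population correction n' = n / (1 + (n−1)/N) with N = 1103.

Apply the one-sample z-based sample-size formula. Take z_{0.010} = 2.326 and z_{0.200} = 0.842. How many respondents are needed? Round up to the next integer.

n = (z_α + z_β)² · σ² / δ²
  = (2.326 + 0.842)² · 1.2² / 0.4²
  = 10.0362 · 1.44 / 0.16
  = 90.33
Finite-population correction (N = 1103): 90.33 / (1 + (90.33 − 1)/1103) = 83.56.
Round up → n = 84.

n = 84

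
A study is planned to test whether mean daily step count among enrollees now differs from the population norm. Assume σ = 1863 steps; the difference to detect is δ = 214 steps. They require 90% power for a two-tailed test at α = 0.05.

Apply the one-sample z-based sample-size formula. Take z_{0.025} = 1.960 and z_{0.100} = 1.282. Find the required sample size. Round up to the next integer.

n = 797

n = (z_{α/2} + z_β)² · σ² / δ²
  = (1.960 + 1.282)² · 1863² / 214²
  = 10.5106 · 3470769 / 45796
  = 796.57
Round up → n = 797.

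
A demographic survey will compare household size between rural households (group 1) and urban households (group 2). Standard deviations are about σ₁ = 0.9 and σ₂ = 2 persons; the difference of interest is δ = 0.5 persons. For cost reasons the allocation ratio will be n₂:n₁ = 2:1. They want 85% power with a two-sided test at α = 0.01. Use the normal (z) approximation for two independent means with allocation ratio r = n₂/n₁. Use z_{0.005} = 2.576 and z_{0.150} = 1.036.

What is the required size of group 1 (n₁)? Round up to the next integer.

n₁ = 147

n₁ = (z_{α/2} + z_β)² · (σ₁² + σ₂²/r) / δ²
   = (2.576 + 1.036)² · (0.9² + 2²/2) / 0.5²
   = 13.0465 · (0.81 + 2) / 0.25
   = 13.0465 · 2.81 / 0.25
   = 146.64
Round up → n₁ = 147; n₂ = r·n₁ = 2 × 147 = 294.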